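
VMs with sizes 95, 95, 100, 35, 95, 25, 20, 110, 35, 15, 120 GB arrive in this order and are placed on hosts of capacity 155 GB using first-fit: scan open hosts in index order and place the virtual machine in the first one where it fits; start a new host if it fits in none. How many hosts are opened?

  95 → host 1 (new)  [load 95/155]
  95 → host 2 (new)  [load 95/155]
  100 → host 3 (new)  [load 100/155]
  35 → host 1  [load 130/155]
  95 → host 4 (new)  [load 95/155]
  25 → host 1  [load 155/155]
  20 → host 2  [load 115/155]
  110 → host 5 (new)  [load 110/155]
  35 → host 2  [load 150/155]
  15 → host 3  [load 115/155]
  120 → host 6 (new)  [load 120/155]
6 hosts opened.

6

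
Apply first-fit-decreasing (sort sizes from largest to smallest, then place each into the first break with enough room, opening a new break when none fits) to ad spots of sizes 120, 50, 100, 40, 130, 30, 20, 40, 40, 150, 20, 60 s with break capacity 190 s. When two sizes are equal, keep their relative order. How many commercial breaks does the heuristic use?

Sorted descending: 150, 130, 120, 100, 60, 50, 40, 40, 40, 30, 20, 20.
  150 → break 1 (new)  [load 150/190]
  130 → break 2 (new)  [load 130/190]
  120 → break 3 (new)  [load 120/190]
  100 → break 4 (new)  [load 100/190]
  60 → break 2  [load 190/190]
  50 → break 3  [load 170/190]
  40 → break 1  [load 190/190]
  40 → break 4  [load 140/190]
  40 → break 4  [load 180/190]
  30 → break 5 (new)  [load 30/190]
  20 → break 3  [load 190/190]
  20 → break 5  [load 50/190]
5 commercial breaks opened.

5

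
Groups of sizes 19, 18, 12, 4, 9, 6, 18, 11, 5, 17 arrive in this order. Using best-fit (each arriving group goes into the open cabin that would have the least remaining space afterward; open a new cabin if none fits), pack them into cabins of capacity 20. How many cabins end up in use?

  19 → cabin 1 (new)  [load 19/20]
  18 → cabin 2 (new)  [load 18/20]
  12 → cabin 3 (new)  [load 12/20]
  4 → cabin 3  [load 16/20]
  9 → cabin 4 (new)  [load 9/20]
  6 → cabin 4  [load 15/20]
  18 → cabin 5 (new)  [load 18/20]
  11 → cabin 6 (new)  [load 11/20]
  5 → cabin 4  [load 20/20]
  17 → cabin 7 (new)  [load 17/20]
7 cabins opened.

7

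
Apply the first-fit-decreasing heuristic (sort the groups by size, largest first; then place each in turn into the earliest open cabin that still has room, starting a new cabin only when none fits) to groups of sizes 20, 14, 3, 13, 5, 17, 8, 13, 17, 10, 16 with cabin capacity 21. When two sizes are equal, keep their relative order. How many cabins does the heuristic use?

8

Sorted descending: 20, 17, 17, 16, 14, 13, 13, 10, 8, 5, 3.
  20 → cabin 1 (new)  [load 20/21]
  17 → cabin 2 (new)  [load 17/21]
  17 → cabin 3 (new)  [load 17/21]
  16 → cabin 4 (new)  [load 16/21]
  14 → cabin 5 (new)  [load 14/21]
  13 → cabin 6 (new)  [load 13/21]
  13 → cabin 7 (new)  [load 13/21]
  10 → cabin 8 (new)  [load 10/21]
  8 → cabin 6  [load 21/21]
  5 → cabin 4  [load 21/21]
  3 → cabin 2  [load 20/21]
8 cabins opened.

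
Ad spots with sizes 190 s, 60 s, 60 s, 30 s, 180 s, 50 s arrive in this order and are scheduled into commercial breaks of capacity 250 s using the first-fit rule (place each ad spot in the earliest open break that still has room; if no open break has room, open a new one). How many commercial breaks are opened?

3

  190 → break 1 (new)  [load 190/250]
  60 → break 1  [load 250/250]
  60 → break 2 (new)  [load 60/250]
  30 → break 2  [load 90/250]
  180 → break 3 (new)  [load 180/250]
  50 → break 2  [load 140/250]
3 commercial breaks opened.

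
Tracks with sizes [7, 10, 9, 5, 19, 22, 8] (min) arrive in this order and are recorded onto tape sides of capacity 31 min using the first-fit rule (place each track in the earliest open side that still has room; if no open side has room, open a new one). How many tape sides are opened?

  7 → side 1 (new)  [load 7/31]
  10 → side 1  [load 17/31]
  9 → side 1  [load 26/31]
  5 → side 1  [load 31/31]
  19 → side 2 (new)  [load 19/31]
  22 → side 3 (new)  [load 22/31]
  8 → side 2  [load 27/31]
3 tape sides opened.

3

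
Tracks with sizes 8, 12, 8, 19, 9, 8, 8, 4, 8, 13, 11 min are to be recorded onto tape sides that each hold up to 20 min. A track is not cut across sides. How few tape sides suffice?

6

Total = 19 + 13 + 12 + 11 + 9 + 8 + 8 + 8 + 8 + 8 + 4 = 108 min.
Lower bound: ⌈108/20⌉ = 6 tape sides.
A packing using 6 tape sides:
  side 1: 19 = 19
  side 2: 13 + 4 = 17
  side 3: 12 + 8 = 20
  side 4: 11 + 9 = 20
  side 5: 8 + 8 = 16
  side 6: 8 + 8 = 16
This matches the lower bound, so 6 is optimal.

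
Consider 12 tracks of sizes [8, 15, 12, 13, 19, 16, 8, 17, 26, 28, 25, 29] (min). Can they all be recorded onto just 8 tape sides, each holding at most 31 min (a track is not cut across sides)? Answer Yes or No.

A valid assignment using 8 tape sides:
  side 1: 29 = 29
  side 2: 28 = 28
  side 3: 26 = 26
  side 4: 25 = 25
  side 5: 19 + 12 = 31
  side 6: 17 + 13 = 30
  side 7: 16 + 15 = 31
  side 8: 8 + 8 = 16
Every load is within 31 min, so 8 tape sides suffice.

Yes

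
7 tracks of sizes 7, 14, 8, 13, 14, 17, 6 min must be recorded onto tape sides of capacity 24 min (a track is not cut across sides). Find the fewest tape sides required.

4

Total = 17 + 14 + 14 + 13 + 8 + 7 + 6 = 79 min.
Lower bound: ⌈79/24⌉ = 4 tape sides.
A packing using 4 tape sides:
  side 1: 17 + 7 = 24
  side 2: 14 + 8 = 22
  side 3: 14 + 6 = 20
  side 4: 13 = 13
This matches the lower bound, so 4 is optimal.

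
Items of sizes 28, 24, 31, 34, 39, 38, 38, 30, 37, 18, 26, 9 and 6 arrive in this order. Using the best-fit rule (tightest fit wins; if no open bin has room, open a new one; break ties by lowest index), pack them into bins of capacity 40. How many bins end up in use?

  28 → bin 1 (new)  [load 28/40]
  24 → bin 2 (new)  [load 24/40]
  31 → bin 3 (new)  [load 31/40]
  34 → bin 4 (new)  [load 34/40]
  39 → bin 5 (new)  [load 39/40]
  38 → bin 6 (new)  [load 38/40]
  38 → bin 7 (new)  [load 38/40]
  30 → bin 8 (new)  [load 30/40]
  37 → bin 9 (new)  [load 37/40]
  18 → bin 10 (new)  [load 18/40]
  26 → bin 11 (new)  [load 26/40]
  9 → bin 3  [load 40/40]
  6 → bin 4  [load 40/40]
11 bins opened.

11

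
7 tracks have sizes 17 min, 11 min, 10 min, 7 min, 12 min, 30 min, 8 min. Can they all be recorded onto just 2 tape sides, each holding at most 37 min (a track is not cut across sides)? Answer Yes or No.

Total = 95 min; ⌈95/37⌉ = 3.
At least 3 tape sides are required, but only 2 are allowed.

No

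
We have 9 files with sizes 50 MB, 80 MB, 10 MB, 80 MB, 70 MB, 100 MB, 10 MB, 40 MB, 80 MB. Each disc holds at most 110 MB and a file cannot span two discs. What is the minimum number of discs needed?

6

Total = 100 + 80 + 80 + 80 + 70 + 50 + 40 + 10 + 10 = 520 MB.
Lower bound: ⌈520/110⌉ = 5 discs.
A packing using 6 discs:
  disc 1: 100 + 10 = 110
  disc 2: 80 + 10 = 90
  disc 3: 80 = 80
  disc 4: 80 = 80
  disc 5: 70 + 40 = 110
  disc 6: 50 = 50
No arrangement into 5 discs stays within capacity, so 6 is optimal.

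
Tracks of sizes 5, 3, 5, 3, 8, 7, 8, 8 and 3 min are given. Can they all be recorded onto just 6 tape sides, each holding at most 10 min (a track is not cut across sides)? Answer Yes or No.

Yes

A valid assignment using 6 tape sides:
  side 1: 8 = 8
  side 2: 8 = 8
  side 3: 8 = 8
  side 4: 7 + 3 = 10
  side 5: 5 + 5 = 10
  side 6: 3 + 3 = 6
Every load is within 10 min, so 6 tape sides suffice.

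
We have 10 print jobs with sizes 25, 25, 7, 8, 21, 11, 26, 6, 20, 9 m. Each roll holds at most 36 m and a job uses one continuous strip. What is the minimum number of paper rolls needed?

5

Total = 26 + 25 + 25 + 21 + 20 + 11 + 9 + 8 + 7 + 6 = 158 m.
Lower bound: ⌈158/36⌉ = 5 paper rolls.
A packing using 5 paper rolls:
  roll 1: 26 + 9 = 35
  roll 2: 25 + 11 = 36
  roll 3: 25 + 8 = 33
  roll 4: 21 + 7 + 6 = 34
  roll 5: 20 = 20
This matches the lower bound, so 5 is optimal.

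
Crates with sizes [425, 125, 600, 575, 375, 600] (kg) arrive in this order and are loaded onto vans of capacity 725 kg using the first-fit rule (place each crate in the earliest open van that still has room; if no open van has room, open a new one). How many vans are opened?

  425 → van 1 (new)  [load 425/725]
  125 → van 1  [load 550/725]
  600 → van 2 (new)  [load 600/725]
  575 → van 3 (new)  [load 575/725]
  375 → van 4 (new)  [load 375/725]
  600 → van 5 (new)  [load 600/725]
5 vans opened.

5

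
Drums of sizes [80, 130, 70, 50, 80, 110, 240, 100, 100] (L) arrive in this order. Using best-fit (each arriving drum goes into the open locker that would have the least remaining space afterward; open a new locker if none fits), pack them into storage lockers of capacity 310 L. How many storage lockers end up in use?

4

  80 → locker 1 (new)  [load 80/310]
  130 → locker 1  [load 210/310]
  70 → locker 1  [load 280/310]
  50 → locker 2 (new)  [load 50/310]
  80 → locker 2  [load 130/310]
  110 → locker 2  [load 240/310]
  240 → locker 3 (new)  [load 240/310]
  100 → locker 4 (new)  [load 100/310]
  100 → locker 4  [load 200/310]
4 storage lockers opened.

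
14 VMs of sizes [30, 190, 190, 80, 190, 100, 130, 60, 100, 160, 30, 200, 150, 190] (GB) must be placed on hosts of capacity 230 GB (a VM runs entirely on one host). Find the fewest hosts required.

Total = 200 + 190 + 190 + 190 + 190 + 160 + 150 + 130 + 100 + 100 + 80 + 60 + 30 + 30 = 1800 GB.
Lower bound: ⌈1800/230⌉ = 8 hosts.
A packing using 9 hosts:
  host 1: 200 + 30 = 230
  host 2: 190 + 30 = 220
  host 3: 190 = 190
  host 4: 190 = 190
  host 5: 190 = 190
  host 6: 160 + 60 = 220
  host 7: 150 + 80 = 230
  host 8: 130 + 100 = 230
  host 9: 100 = 100
No arrangement into 8 hosts stays within capacity, so 9 is optimal.

9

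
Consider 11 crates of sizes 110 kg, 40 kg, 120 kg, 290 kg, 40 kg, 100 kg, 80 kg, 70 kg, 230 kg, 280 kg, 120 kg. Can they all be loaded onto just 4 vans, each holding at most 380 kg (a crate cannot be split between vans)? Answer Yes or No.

A valid assignment using 4 vans:
  van 1: 290 + 80 = 370
  van 2: 280 + 100 = 380
  van 3: 230 + 120 = 350
  van 4: 120 + 110 + 70 + 40 + 40 = 380
Every load is within 380 kg, so 4 vans suffice.

Yes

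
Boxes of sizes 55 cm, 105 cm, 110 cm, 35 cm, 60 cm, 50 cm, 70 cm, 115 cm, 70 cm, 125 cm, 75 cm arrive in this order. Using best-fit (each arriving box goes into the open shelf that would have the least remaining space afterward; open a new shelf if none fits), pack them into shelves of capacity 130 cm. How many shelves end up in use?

  55 → shelf 1 (new)  [load 55/130]
  105 → shelf 2 (new)  [load 105/130]
  110 → shelf 3 (new)  [load 110/130]
  35 → shelf 1  [load 90/130]
  60 → shelf 4 (new)  [load 60/130]
  50 → shelf 4  [load 110/130]
  70 → shelf 5 (new)  [load 70/130]
  115 → shelf 6 (new)  [load 115/130]
  70 → shelf 7 (new)  [load 70/130]
  125 → shelf 8 (new)  [load 125/130]
  75 → shelf 9 (new)  [load 75/130]
9 shelves opened.

9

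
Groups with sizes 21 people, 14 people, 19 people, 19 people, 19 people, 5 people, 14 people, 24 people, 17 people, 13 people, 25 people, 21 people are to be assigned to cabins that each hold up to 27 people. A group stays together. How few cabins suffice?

Total = 25 + 24 + 21 + 21 + 19 + 19 + 19 + 17 + 14 + 14 + 13 + 5 = 211 people.
Lower bound: ⌈211/27⌉ = 8 cabins.
Also, 10 groups each exceed 27/2 people, and no two of those can share a cabin, so at least 10 cabins are needed.
A packing using 10 cabins:
  cabin 1: 25 = 25
  cabin 2: 24 = 24
  cabin 3: 21 + 5 = 26
  cabin 4: 21 = 21
  cabin 5: 19 = 19
  cabin 6: 19 = 19
  cabin 7: 19 = 19
  cabin 8: 17 = 17
  cabin 9: 14 + 13 = 27
  cabin 10: 14 = 14
This matches the lower bound, so 10 is optimal.

10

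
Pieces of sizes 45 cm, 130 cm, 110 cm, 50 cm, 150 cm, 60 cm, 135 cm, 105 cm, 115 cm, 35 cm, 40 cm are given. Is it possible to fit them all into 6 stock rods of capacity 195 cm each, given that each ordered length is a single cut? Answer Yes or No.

Yes

A valid assignment using 6 stock rods:
  stock rod 1: 150 + 45 = 195
  stock rod 2: 135 + 60 = 195
  stock rod 3: 130 + 50 = 180
  stock rod 4: 115 + 40 + 35 = 190
  stock rod 5: 110 = 110
  stock rod 6: 105 = 105
Every load is within 195 cm, so 6 stock rods suffice.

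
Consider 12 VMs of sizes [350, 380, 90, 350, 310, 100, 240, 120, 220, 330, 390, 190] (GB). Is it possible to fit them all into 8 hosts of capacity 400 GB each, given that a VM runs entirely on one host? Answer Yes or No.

Total = 3070 GB; ⌈3070/400⌉ = 8.
The bound of 8 does not rule out 8, but exhaustive search shows no assignment into 8 hosts of capacity 400 GB exists — the minimum is 9.

No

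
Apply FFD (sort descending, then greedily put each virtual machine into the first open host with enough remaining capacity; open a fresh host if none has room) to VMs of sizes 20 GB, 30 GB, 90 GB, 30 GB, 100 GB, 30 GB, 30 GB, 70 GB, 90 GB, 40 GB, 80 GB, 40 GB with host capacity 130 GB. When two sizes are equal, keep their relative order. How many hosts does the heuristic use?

5

Sorted descending: 100, 90, 90, 80, 70, 40, 40, 30, 30, 30, 30, 20.
  100 → host 1 (new)  [load 100/130]
  90 → host 2 (new)  [load 90/130]
  90 → host 3 (new)  [load 90/130]
  80 → host 4 (new)  [load 80/130]
  70 → host 5 (new)  [load 70/130]
  40 → host 2  [load 130/130]
  40 → host 3  [load 130/130]
  30 → host 1  [load 130/130]
  30 → host 4  [load 110/130]
  30 → host 5  [load 100/130]
  30 → host 5  [load 130/130]
  20 → host 4  [load 130/130]
5 hosts opened.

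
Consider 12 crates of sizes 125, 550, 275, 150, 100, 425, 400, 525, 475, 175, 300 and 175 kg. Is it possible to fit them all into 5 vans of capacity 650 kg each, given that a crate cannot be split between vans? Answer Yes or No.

Total = 3675 kg; ⌈3675/650⌉ = 6.
At least 6 vans are required, but only 5 are allowed.

No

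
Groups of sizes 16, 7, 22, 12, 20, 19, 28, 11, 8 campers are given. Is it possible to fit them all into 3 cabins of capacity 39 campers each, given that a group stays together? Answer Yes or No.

No

Total = 143 campers; ⌈143/39⌉ = 4.
At least 4 cabins are required, but only 3 are allowed.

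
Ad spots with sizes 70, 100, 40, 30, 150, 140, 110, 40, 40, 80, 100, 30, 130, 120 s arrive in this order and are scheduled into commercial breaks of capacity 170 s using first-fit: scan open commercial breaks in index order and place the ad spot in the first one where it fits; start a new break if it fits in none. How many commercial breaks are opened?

  70 → break 1 (new)  [load 70/170]
  100 → break 1  [load 170/170]
  40 → break 2 (new)  [load 40/170]
  30 → break 2  [load 70/170]
  150 → break 3 (new)  [load 150/170]
  140 → break 4 (new)  [load 140/170]
  110 → break 5 (new)  [load 110/170]
  40 → break 2  [load 110/170]
  40 → break 2  [load 150/170]
  80 → break 6 (new)  [load 80/170]
  100 → break 7 (new)  [load 100/170]
  30 → break 4  [load 170/170]
  130 → break 8 (new)  [load 130/170]
  120 → break 9 (new)  [load 120/170]
9 commercial breaks opened.

9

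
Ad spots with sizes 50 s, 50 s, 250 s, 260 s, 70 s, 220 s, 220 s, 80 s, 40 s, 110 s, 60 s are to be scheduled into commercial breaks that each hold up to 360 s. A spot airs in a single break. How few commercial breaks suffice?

4

Total = 260 + 250 + 220 + 220 + 110 + 80 + 70 + 60 + 50 + 50 + 40 = 1410 s.
Lower bound: ⌈1410/360⌉ = 4 commercial breaks.
A packing using 4 commercial breaks:
  break 1: 260 + 80 = 340
  break 2: 250 + 110 = 360
  break 3: 220 + 70 + 60 = 350
  break 4: 220 + 50 + 50 + 40 = 360
This matches the lower bound, so 4 is optimal.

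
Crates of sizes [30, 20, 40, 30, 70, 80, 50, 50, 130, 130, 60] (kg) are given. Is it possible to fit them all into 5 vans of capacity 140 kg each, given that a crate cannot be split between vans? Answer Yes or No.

Total = 690 kg; ⌈690/140⌉ = 5.
The bound of 5 does not rule out 5, but exhaustive search shows no assignment into 5 vans of capacity 140 kg exists — the minimum is 6.

No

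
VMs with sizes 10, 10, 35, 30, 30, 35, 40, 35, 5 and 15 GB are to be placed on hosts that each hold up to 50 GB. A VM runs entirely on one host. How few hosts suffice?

6

Total = 40 + 35 + 35 + 35 + 30 + 30 + 15 + 10 + 10 + 5 = 245 GB.
Lower bound: ⌈245/50⌉ = 5 hosts.
Also, 6 VMs each exceed 25 GB, and no two of those can share a host, so at least 6 hosts are needed.
A packing using 6 hosts:
  host 1: 40 + 10 = 50
  host 2: 35 + 15 = 50
  host 3: 35 + 10 + 5 = 50
  host 4: 35 = 35
  host 5: 30 = 30
  host 6: 30 = 30
This matches the lower bound, so 6 is optimal.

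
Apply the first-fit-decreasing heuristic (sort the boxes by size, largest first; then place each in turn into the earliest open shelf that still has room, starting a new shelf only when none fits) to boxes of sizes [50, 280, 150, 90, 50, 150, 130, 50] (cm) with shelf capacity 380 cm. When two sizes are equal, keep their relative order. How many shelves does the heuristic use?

Sorted descending: 280, 150, 150, 130, 90, 50, 50, 50.
  280 → shelf 1 (new)  [load 280/380]
  150 → shelf 2 (new)  [load 150/380]
  150 → shelf 2  [load 300/380]
  130 → shelf 3 (new)  [load 130/380]
  90 → shelf 1  [load 370/380]
  50 → shelf 2  [load 350/380]
  50 → shelf 3  [load 180/380]
  50 → shelf 3  [load 230/380]
3 shelves opened.

3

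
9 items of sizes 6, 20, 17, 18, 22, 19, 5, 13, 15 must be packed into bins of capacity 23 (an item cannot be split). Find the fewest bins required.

7

Total = 22 + 20 + 19 + 18 + 17 + 15 + 13 + 6 + 5 = 135.
Lower bound: ⌈135/23⌉ = 6 bins.
Also, 7 items each exceed 23/2, and no two of those can share a bin, so at least 7 bins are needed.
A packing using 7 bins:
  bin 1: 22 = 22
  bin 2: 20 = 20
  bin 3: 19 = 19
  bin 4: 18 + 5 = 23
  bin 5: 17 + 6 = 23
  bin 6: 15 = 15
  bin 7: 13 = 13
This matches the lower bound, so 7 is optimal.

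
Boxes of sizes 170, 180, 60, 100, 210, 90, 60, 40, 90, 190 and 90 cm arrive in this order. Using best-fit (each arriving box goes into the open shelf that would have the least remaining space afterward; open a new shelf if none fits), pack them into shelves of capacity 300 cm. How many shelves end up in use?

5

  170 → shelf 1 (new)  [load 170/300]
  180 → shelf 2 (new)  [load 180/300]
  60 → shelf 2  [load 240/300]
  100 → shelf 1  [load 270/300]
  210 → shelf 3 (new)  [load 210/300]
  90 → shelf 3  [load 300/300]
  60 → shelf 2  [load 300/300]
  40 → shelf 4 (new)  [load 40/300]
  90 → shelf 4  [load 130/300]
  190 → shelf 5 (new)  [load 190/300]
  90 → shelf 5  [load 280/300]
5 shelves opened.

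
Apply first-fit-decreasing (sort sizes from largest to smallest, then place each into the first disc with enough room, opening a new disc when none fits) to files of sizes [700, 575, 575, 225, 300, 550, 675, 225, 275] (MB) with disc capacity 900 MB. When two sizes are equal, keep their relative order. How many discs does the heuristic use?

Sorted descending: 700, 675, 575, 575, 550, 300, 275, 225, 225.
  700 → disc 1 (new)  [load 700/900]
  675 → disc 2 (new)  [load 675/900]
  575 → disc 3 (new)  [load 575/900]
  575 → disc 4 (new)  [load 575/900]
  550 → disc 5 (new)  [load 550/900]
  300 → disc 3  [load 875/900]
  275 → disc 4  [load 850/900]
  225 → disc 2  [load 900/900]
  225 → disc 5  [load 775/900]
5 discs opened.

5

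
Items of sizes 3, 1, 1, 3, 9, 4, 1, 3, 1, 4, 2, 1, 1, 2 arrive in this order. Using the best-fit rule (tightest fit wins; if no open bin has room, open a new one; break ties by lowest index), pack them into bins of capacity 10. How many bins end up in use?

  3 → bin 1 (new)  [load 3/10]
  1 → bin 1  [load 4/10]
  1 → bin 1  [load 5/10]
  3 → bin 1  [load 8/10]
  9 → bin 2 (new)  [load 9/10]
  4 → bin 3 (new)  [load 4/10]
  1 → bin 2  [load 10/10]
  3 → bin 3  [load 7/10]
  1 → bin 1  [load 9/10]
  4 → bin 4 (new)  [load 4/10]
  2 → bin 3  [load 9/10]
  1 → bin 1  [load 10/10]
  1 → bin 3  [load 10/10]
  2 → bin 4  [load 6/10]
4 bins opened.

4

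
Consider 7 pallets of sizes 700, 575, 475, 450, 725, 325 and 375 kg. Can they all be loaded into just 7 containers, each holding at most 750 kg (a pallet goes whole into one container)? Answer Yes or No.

A valid assignment using 6 containers:
  container 1: 725 = 725
  container 2: 700 = 700
  container 3: 575 = 575
  container 4: 475 = 475
  container 5: 450 = 450
  container 6: 375 + 325 = 700
That uses only 6 ≤ 7, so 7 containers are enough.

Yes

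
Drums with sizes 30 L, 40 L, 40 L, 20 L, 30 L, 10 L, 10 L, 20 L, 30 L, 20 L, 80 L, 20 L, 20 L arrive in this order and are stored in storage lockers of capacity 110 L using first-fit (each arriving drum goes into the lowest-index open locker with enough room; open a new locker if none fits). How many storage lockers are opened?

4

  30 → locker 1 (new)  [load 30/110]
  40 → locker 1  [load 70/110]
  40 → locker 1  [load 110/110]
  20 → locker 2 (new)  [load 20/110]
  30 → locker 2  [load 50/110]
  10 → locker 2  [load 60/110]
  10 → locker 2  [load 70/110]
  20 → locker 2  [load 90/110]
  30 → locker 3 (new)  [load 30/110]
  20 → locker 2  [load 110/110]
  80 → locker 3  [load 110/110]
  20 → locker 4 (new)  [load 20/110]
  20 → locker 4  [load 40/110]
4 storage lockers opened.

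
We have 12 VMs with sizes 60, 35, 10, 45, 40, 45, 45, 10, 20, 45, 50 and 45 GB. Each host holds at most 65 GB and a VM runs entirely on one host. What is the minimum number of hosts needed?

9

Total = 60 + 50 + 45 + 45 + 45 + 45 + 45 + 40 + 35 + 20 + 10 + 10 = 450 GB.
Lower bound: ⌈450/65⌉ = 7 hosts.
Also, 9 VMs each exceed 65/2 GB, and no two of those can share a host, so at least 9 hosts are needed.
A packing using 9 hosts:
  host 1: 60 = 60
  host 2: 50 + 10 = 60
  host 3: 45 + 20 = 65
  host 4: 45 + 10 = 55
  host 5: 45 = 45
  host 6: 45 = 45
  host 7: 45 = 45
  host 8: 40 = 40
  host 9: 35 = 35
This matches the lower bound, so 9 is optimal.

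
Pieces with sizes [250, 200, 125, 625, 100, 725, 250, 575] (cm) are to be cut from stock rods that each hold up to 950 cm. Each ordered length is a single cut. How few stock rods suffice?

Total = 725 + 625 + 575 + 250 + 250 + 200 + 125 + 100 = 2850 cm.
Lower bound: ⌈2850/950⌉ = 3 stock rods.
A packing using 4 stock rods:
  stock rod 1: 725 + 200 = 925
  stock rod 2: 625 + 250 = 875
  stock rod 3: 575 + 250 + 125 = 950
  stock rod 4: 100 = 100
No arrangement into 3 stock rods stays within capacity, so 4 is optimal.

4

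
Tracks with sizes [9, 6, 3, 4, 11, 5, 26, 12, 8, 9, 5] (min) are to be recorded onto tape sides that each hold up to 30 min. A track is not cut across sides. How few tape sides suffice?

4

Total = 26 + 12 + 11 + 9 + 9 + 8 + 6 + 5 + 5 + 4 + 3 = 98 min.
Lower bound: ⌈98/30⌉ = 4 tape sides.
A packing using 4 tape sides:
  side 1: 26 + 4 = 30
  side 2: 12 + 11 + 6 = 29
  side 3: 9 + 9 + 8 + 3 = 29
  side 4: 5 + 5 = 10
This matches the lower bound, so 4 is optimal.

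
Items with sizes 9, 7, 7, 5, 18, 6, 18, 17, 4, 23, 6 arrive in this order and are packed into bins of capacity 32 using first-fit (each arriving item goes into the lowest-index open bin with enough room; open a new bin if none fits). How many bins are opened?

5

  9 → bin 1 (new)  [load 9/32]
  7 → bin 1  [load 16/32]
  7 → bin 1  [load 23/32]
  5 → bin 1  [load 28/32]
  18 → bin 2 (new)  [load 18/32]
  6 → bin 2  [load 24/32]
  18 → bin 3 (new)  [load 18/32]
  17 → bin 4 (new)  [load 17/32]
  4 → bin 1  [load 32/32]
  23 → bin 5 (new)  [load 23/32]
  6 → bin 2  [load 30/32]
5 bins opened.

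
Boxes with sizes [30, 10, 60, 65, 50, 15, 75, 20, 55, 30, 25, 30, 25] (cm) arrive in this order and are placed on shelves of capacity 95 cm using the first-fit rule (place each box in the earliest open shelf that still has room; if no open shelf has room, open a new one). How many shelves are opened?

6

  30 → shelf 1 (new)  [load 30/95]
  10 → shelf 1  [load 40/95]
  60 → shelf 2 (new)  [load 60/95]
  65 → shelf 3 (new)  [load 65/95]
  50 → shelf 1  [load 90/95]
  15 → shelf 2  [load 75/95]
  75 → shelf 4 (new)  [load 75/95]
  20 → shelf 2  [load 95/95]
  55 → shelf 5 (new)  [load 55/95]
  30 → shelf 3  [load 95/95]
  25 → shelf 5  [load 80/95]
  30 → shelf 6 (new)  [load 30/95]
  25 → shelf 6  [load 55/95]
6 shelves opened.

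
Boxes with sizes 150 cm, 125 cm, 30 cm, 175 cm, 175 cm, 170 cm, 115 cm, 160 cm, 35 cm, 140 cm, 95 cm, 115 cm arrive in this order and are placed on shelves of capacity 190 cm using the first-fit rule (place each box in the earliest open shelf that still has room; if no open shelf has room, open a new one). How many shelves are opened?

  150 → shelf 1 (new)  [load 150/190]
  125 → shelf 2 (new)  [load 125/190]
  30 → shelf 1  [load 180/190]
  175 → shelf 3 (new)  [load 175/190]
  175 → shelf 4 (new)  [load 175/190]
  170 → shelf 5 (new)  [load 170/190]
  115 → shelf 6 (new)  [load 115/190]
  160 → shelf 7 (new)  [load 160/190]
  35 → shelf 2  [load 160/190]
  140 → shelf 8 (new)  [load 140/190]
  95 → shelf 9 (new)  [load 95/190]
  115 → shelf 10 (new)  [load 115/190]
10 shelves opened.

10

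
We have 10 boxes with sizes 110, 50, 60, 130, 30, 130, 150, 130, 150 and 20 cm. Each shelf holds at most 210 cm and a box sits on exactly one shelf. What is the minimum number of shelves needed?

6

Total = 150 + 150 + 130 + 130 + 130 + 110 + 60 + 50 + 30 + 20 = 960 cm.
Lower bound: ⌈960/210⌉ = 5 shelves.
Also, 6 boxes each exceed 105 cm, and no two of those can share a shelf, so at least 6 shelves are needed.
A packing using 6 shelves:
  shelf 1: 150 + 60 = 210
  shelf 2: 150 + 50 = 200
  shelf 3: 130 + 30 + 20 = 180
  shelf 4: 130 = 130
  shelf 5: 130 = 130
  shelf 6: 110 = 110
This matches the lower bound, so 6 is optimal.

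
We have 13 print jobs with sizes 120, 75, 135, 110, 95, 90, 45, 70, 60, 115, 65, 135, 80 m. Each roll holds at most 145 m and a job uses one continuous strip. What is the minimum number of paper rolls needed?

10

Total = 135 + 135 + 120 + 115 + 110 + 95 + 90 + 80 + 75 + 70 + 65 + 60 + 45 = 1195 m.
Lower bound: ⌈1195/145⌉ = 9 paper rolls.
A packing using 10 paper rolls:
  roll 1: 135 = 135
  roll 2: 135 = 135
  roll 3: 120 = 120
  roll 4: 115 = 115
  roll 5: 110 = 110
  roll 6: 95 + 45 = 140
  roll 7: 90 = 90
  roll 8: 80 + 65 = 145
  roll 9: 75 + 70 = 145
  roll 10: 60 = 60
No arrangement into 9 paper rolls stays within capacity, so 10 is optimal.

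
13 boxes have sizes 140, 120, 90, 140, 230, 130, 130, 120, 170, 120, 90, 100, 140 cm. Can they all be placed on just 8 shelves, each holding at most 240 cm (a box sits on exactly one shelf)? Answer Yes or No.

No

Total = 1720 cm; ⌈1720/240⌉ = 8.
The bound of 8 does not rule out 8, but exhaustive search shows no assignment into 8 shelves of capacity 240 cm exists — the minimum is 9.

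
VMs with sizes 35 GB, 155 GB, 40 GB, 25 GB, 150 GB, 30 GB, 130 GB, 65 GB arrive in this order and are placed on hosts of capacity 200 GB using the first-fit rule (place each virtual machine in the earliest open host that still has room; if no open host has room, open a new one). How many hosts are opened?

  35 → host 1 (new)  [load 35/200]
  155 → host 1  [load 190/200]
  40 → host 2 (new)  [load 40/200]
  25 → host 2  [load 65/200]
  150 → host 3 (new)  [load 150/200]
  30 → host 2  [load 95/200]
  130 → host 4 (new)  [load 130/200]
  65 → host 2  [load 160/200]
4 hosts opened.

4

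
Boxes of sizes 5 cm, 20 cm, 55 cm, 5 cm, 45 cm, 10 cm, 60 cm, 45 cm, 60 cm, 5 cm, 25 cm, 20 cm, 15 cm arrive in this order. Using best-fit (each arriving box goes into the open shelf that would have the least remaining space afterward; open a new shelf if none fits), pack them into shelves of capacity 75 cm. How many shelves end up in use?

  5 → shelf 1 (new)  [load 5/75]
  20 → shelf 1  [load 25/75]
  55 → shelf 2 (new)  [load 55/75]
  5 → shelf 2  [load 60/75]
  45 → shelf 1  [load 70/75]
  10 → shelf 2  [load 70/75]
  60 → shelf 3 (new)  [load 60/75]
  45 → shelf 4 (new)  [load 45/75]
  60 → shelf 5 (new)  [load 60/75]
  5 → shelf 1  [load 75/75]
  25 → shelf 4  [load 70/75]
  20 → shelf 6 (new)  [load 20/75]
  15 → shelf 3  [load 75/75]
6 shelves opened.

6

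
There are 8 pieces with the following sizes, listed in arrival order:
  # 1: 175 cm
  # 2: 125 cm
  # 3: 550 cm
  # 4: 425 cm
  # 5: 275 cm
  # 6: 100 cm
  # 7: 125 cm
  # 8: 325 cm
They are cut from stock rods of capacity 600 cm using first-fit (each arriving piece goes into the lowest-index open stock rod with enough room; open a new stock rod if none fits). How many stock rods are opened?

  175 → stock rod 1 (new)  [load 175/600]
  125 → stock rod 1  [load 300/600]
  550 → stock rod 2 (new)  [load 550/600]
  425 → stock rod 3 (new)  [load 425/600]
  275 → stock rod 1  [load 575/600]
  100 → stock rod 3  [load 525/600]
  125 → stock rod 4 (new)  [load 125/600]
  325 → stock rod 4  [load 450/600]
4 stock rods opened.

4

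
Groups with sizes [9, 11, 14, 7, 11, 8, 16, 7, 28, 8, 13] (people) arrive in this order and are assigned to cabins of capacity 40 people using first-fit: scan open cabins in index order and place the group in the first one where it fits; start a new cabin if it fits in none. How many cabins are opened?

4

  9 → cabin 1 (new)  [load 9/40]
  11 → cabin 1  [load 20/40]
  14 → cabin 1  [load 34/40]
  7 → cabin 2 (new)  [load 7/40]
  11 → cabin 2  [load 18/40]
  8 → cabin 2  [load 26/40]
  16 → cabin 3 (new)  [load 16/40]
  7 → cabin 2  [load 33/40]
  28 → cabin 4 (new)  [load 28/40]
  8 → cabin 3  [load 24/40]
  13 → cabin 3  [load 37/40]
4 cabins opened.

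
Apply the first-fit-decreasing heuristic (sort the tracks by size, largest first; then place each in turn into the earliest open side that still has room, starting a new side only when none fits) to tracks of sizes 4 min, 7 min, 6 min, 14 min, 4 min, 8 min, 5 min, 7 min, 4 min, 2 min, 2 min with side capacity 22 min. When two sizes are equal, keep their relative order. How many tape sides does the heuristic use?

Sorted descending: 14, 8, 7, 7, 6, 5, 4, 4, 4, 2, 2.
  14 → side 1 (new)  [load 14/22]
  8 → side 1  [load 22/22]
  7 → side 2 (new)  [load 7/22]
  7 → side 2  [load 14/22]
  6 → side 2  [load 20/22]
  5 → side 3 (new)  [load 5/22]
  4 → side 3  [load 9/22]
  4 → side 3  [load 13/22]
  4 → side 3  [load 17/22]
  2 → side 2  [load 22/22]
  2 → side 3  [load 19/22]
3 tape sides opened.

3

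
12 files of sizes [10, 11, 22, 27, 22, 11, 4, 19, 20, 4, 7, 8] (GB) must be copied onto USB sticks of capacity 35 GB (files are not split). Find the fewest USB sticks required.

Total = 27 + 22 + 22 + 20 + 19 + 11 + 11 + 10 + 8 + 7 + 4 + 4 = 165 GB.
Lower bound: ⌈165/35⌉ = 5 USB sticks.
A packing using 5 USB sticks:
  USB stick 1: 27 + 8 = 35
  USB stick 2: 22 + 11 = 33
  USB stick 3: 22 + 11 = 33
  USB stick 4: 20 + 10 + 4 = 34
  USB stick 5: 19 + 7 + 4 = 30
This matches the lower bound, so 5 is optimal.

5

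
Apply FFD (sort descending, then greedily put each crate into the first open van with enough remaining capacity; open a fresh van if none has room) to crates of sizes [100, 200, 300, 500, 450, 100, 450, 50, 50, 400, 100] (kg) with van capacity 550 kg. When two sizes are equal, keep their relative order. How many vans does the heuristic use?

Sorted descending: 500, 450, 450, 400, 300, 200, 100, 100, 100, 50, 50.
  500 → van 1 (new)  [load 500/550]
  450 → van 2 (new)  [load 450/550]
  450 → van 3 (new)  [load 450/550]
  400 → van 4 (new)  [load 400/550]
  300 → van 5 (new)  [load 300/550]
  200 → van 5  [load 500/550]
  100 → van 2  [load 550/550]
  100 → van 3  [load 550/550]
  100 → van 4  [load 500/550]
  50 → van 1  [load 550/550]
  50 → van 4  [load 550/550]
5 vans opened.

5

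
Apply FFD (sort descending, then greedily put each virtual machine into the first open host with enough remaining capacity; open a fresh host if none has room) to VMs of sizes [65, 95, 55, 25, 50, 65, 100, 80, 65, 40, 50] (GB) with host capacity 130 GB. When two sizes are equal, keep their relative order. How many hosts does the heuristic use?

6

Sorted descending: 100, 95, 80, 65, 65, 65, 55, 50, 50, 40, 25.
  100 → host 1 (new)  [load 100/130]
  95 → host 2 (new)  [load 95/130]
  80 → host 3 (new)  [load 80/130]
  65 → host 4 (new)  [load 65/130]
  65 → host 4  [load 130/130]
  65 → host 5 (new)  [load 65/130]
  55 → host 5  [load 120/130]
  50 → host 3  [load 130/130]
  50 → host 6 (new)  [load 50/130]
  40 → host 6  [load 90/130]
  25 → host 1  [load 125/130]
6 hosts opened.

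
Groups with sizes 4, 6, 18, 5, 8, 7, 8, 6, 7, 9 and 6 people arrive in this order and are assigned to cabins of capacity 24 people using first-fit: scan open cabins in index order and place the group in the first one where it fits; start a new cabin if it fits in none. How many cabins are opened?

4

  4 → cabin 1 (new)  [load 4/24]
  6 → cabin 1  [load 10/24]
  18 → cabin 2 (new)  [load 18/24]
  5 → cabin 1  [load 15/24]
  8 → cabin 1  [load 23/24]
  7 → cabin 3 (new)  [load 7/24]
  8 → cabin 3  [load 15/24]
  6 → cabin 2  [load 24/24]
  7 → cabin 3  [load 22/24]
  9 → cabin 4 (new)  [load 9/24]
  6 → cabin 4  [load 15/24]
4 cabins opened.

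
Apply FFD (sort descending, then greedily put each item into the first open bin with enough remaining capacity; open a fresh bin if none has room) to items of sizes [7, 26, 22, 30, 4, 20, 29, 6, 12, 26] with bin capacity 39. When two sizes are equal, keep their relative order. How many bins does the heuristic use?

6

Sorted descending: 30, 29, 26, 26, 22, 20, 12, 7, 6, 4.
  30 → bin 1 (new)  [load 30/39]
  29 → bin 2 (new)  [load 29/39]
  26 → bin 3 (new)  [load 26/39]
  26 → bin 4 (new)  [load 26/39]
  22 → bin 5 (new)  [load 22/39]
  20 → bin 6 (new)  [load 20/39]
  12 → bin 3  [load 38/39]
  7 → bin 1  [load 37/39]
  6 → bin 2  [load 35/39]
  4 → bin 2  [load 39/39]
6 bins opened.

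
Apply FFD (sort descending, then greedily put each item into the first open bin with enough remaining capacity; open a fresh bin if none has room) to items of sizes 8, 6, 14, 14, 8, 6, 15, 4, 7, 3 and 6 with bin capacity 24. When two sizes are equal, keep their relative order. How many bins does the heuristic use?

Sorted descending: 15, 14, 14, 8, 8, 7, 6, 6, 6, 4, 3.
  15 → bin 1 (new)  [load 15/24]
  14 → bin 2 (new)  [load 14/24]
  14 → bin 3 (new)  [load 14/24]
  8 → bin 1  [load 23/24]
  8 → bin 2  [load 22/24]
  7 → bin 3  [load 21/24]
  6 → bin 4 (new)  [load 6/24]
  6 → bin 4  [load 12/24]
  6 → bin 4  [load 18/24]
  4 → bin 4  [load 22/24]
  3 → bin 3  [load 24/24]
4 bins opened.

4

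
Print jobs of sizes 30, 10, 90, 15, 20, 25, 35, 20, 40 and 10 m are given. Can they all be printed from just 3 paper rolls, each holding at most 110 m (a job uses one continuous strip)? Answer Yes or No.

Yes

A valid assignment using 3 paper rolls:
  roll 1: 90 + 20 = 110
  roll 2: 40 + 35 + 30 = 105
  roll 3: 25 + 20 + 15 + 10 + 10 = 80
Every load is within 110 m, so 3 paper rolls suffice.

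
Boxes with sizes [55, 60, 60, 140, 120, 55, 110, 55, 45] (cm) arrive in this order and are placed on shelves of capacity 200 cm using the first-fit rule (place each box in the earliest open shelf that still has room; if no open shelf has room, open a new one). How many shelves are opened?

4

  55 → shelf 1 (new)  [load 55/200]
  60 → shelf 1  [load 115/200]
  60 → shelf 1  [load 175/200]
  140 → shelf 2 (new)  [load 140/200]
  120 → shelf 3 (new)  [load 120/200]
  55 → shelf 2  [load 195/200]
  110 → shelf 4 (new)  [load 110/200]
  55 → shelf 3  [load 175/200]
  45 → shelf 4  [load 155/200]
4 shelves opened.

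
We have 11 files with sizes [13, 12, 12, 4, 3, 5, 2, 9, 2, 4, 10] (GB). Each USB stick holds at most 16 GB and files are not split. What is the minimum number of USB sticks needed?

Total = 13 + 12 + 12 + 10 + 9 + 5 + 4 + 4 + 3 + 2 + 2 = 76 GB.
Lower bound: ⌈76/16⌉ = 5 USB sticks.
A packing using 5 USB sticks:
  USB stick 1: 13 + 3 = 16
  USB stick 2: 12 + 4 = 16
  USB stick 3: 12 + 4 = 16
  USB stick 4: 10 + 5 = 15
  USB stick 5: 9 + 2 + 2 = 13
This matches the lower bound, so 5 is optimal.

5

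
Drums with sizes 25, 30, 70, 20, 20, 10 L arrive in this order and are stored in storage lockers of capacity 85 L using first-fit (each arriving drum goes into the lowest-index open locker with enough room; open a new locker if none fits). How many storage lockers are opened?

3

  25 → locker 1 (new)  [load 25/85]
  30 → locker 1  [load 55/85]
  70 → locker 2 (new)  [load 70/85]
  20 → locker 1  [load 75/85]
  20 → locker 3 (new)  [load 20/85]
  10 → locker 1  [load 85/85]
3 storage lockers opened.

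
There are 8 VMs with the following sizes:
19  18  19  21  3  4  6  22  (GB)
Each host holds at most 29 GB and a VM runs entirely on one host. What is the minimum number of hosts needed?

Total = 22 + 21 + 19 + 19 + 18 + 6 + 4 + 3 = 112 GB.
Lower bound: ⌈112/29⌉ = 4 hosts.
Also, 5 VMs each exceed 29/2 GB, and no two of those can share a host, so at least 5 hosts are needed.
A packing using 5 hosts:
  host 1: 22 + 6 = 28
  host 2: 21 + 4 + 3 = 28
  host 3: 19 = 19
  host 4: 19 = 19
  host 5: 18 = 18
This matches the lower bound, so 5 is optimal.

5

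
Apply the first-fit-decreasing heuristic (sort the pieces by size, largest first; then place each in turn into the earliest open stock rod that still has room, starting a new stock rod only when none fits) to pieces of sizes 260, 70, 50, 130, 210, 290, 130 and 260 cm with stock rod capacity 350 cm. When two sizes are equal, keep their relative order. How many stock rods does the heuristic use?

5

Sorted descending: 290, 260, 260, 210, 130, 130, 70, 50.
  290 → stock rod 1 (new)  [load 290/350]
  260 → stock rod 2 (new)  [load 260/350]
  260 → stock rod 3 (new)  [load 260/350]
  210 → stock rod 4 (new)  [load 210/350]
  130 → stock rod 4  [load 340/350]
  130 → stock rod 5 (new)  [load 130/350]
  70 → stock rod 2  [load 330/350]
  50 → stock rod 1  [load 340/350]
5 stock rods opened.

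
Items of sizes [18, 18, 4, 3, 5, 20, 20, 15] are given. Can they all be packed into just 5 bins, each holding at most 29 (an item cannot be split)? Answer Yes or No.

A valid assignment using 5 bins:
  bin 1: 20 + 5 + 4 = 29
  bin 2: 20 + 3 = 23
  bin 3: 18 = 18
  bin 4: 18 = 18
  bin 5: 15 = 15
Every load is within 29, so 5 bins suffice.

Yes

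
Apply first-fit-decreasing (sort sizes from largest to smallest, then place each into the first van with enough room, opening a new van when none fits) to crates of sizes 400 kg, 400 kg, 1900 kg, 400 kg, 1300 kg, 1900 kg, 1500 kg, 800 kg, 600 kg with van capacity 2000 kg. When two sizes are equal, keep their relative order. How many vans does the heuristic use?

Sorted descending: 1900, 1900, 1500, 1300, 800, 600, 400, 400, 400.
  1900 → van 1 (new)  [load 1900/2000]
  1900 → van 2 (new)  [load 1900/2000]
  1500 → van 3 (new)  [load 1500/2000]
  1300 → van 4 (new)  [load 1300/2000]
  800 → van 5 (new)  [load 800/2000]
  600 → van 4  [load 1900/2000]
  400 → van 3  [load 1900/2000]
  400 → van 5  [load 1200/2000]
  400 → van 5  [load 1600/2000]
5 vans opened.

5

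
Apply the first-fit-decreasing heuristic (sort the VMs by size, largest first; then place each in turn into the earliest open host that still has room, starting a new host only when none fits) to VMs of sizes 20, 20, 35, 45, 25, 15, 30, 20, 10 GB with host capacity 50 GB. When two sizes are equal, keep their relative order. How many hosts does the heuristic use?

Sorted descending: 45, 35, 30, 25, 20, 20, 20, 15, 10.
  45 → host 1 (new)  [load 45/50]
  35 → host 2 (new)  [load 35/50]
  30 → host 3 (new)  [load 30/50]
  25 → host 4 (new)  [load 25/50]
  20 → host 3  [load 50/50]
  20 → host 4  [load 45/50]
  20 → host 5 (new)  [load 20/50]
  15 → host 2  [load 50/50]
  10 → host 5  [load 30/50]
5 hosts opened.

5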